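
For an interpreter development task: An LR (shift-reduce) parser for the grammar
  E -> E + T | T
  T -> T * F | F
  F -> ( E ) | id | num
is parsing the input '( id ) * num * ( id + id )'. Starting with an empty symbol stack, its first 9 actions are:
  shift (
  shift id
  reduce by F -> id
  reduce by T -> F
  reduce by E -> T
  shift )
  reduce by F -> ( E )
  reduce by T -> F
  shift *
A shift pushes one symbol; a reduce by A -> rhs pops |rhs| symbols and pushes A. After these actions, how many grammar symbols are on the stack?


Tracking the symbol stack through each action:
  Action 1: shift '(' : push -> stack = [(] (size 1)
  Action 2: shift 'id' : push -> stack = [(, id] (size 2)
  Action 3: reduce by F -> id : pop 1, push F -> stack = [(, F] (size 2)
  Action 4: reduce by T -> F : pop 1, push T -> stack = [(, T] (size 2)
  Action 5: reduce by E -> T : pop 1, push E -> stack = [(, E] (size 2)
  Action 6: shift ')' : push -> stack = [(, E, )] (size 3)
  Action 7: reduce by F -> ( E ) : pop 3, push F -> stack = [F] (size 1)
  Action 8: reduce by T -> F : pop 1, push T -> stack = [T] (size 1)
  Action 9: shift '*' : push -> stack = [T, *] (size 2)
Final stack size: 2

2


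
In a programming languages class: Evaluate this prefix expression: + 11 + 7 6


Parsing prefix expression: + 11 + 7 6
Step 1: Innermost operation '+ 7 6'
  7 + 6 = 13
Step 2: Outer operation '+ 11 [13]'
  11 + 13 = 24

24


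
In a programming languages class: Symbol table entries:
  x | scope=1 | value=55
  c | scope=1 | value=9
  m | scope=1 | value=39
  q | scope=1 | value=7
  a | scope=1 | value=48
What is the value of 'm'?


Searching symbol table for 'm':
  x | scope=1 | value=55
  c | scope=1 | value=9
  m | scope=1 | value=39 <- MATCH
  q | scope=1 | value=7
  a | scope=1 | value=48
Found 'm' at scope 1 with value 39

39


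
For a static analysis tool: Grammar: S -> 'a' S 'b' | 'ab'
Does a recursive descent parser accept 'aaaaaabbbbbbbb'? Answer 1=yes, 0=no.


Grammar accepts strings of the form a^n b^n (n >= 1)
Word: 'aaaaaabbbbbbbb'
Counting: 6 a's and 8 b's
Check: 6 == 8? No
Mismatch: a-count != b-count
Rejected

0


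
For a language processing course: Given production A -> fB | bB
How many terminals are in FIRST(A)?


Production: A -> fB | bB
Examining each alternative for leading terminals:
  A -> fB : first terminal = 'f'
  A -> bB : first terminal = 'b'
FIRST(A) = {b, f}
Count: 2

2


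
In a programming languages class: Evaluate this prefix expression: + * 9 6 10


Parsing prefix expression: + * 9 6 10
Step 1: Innermost operation '* 9 6'
  9 * 6 = 54
Step 2: Outer operation '+ [54] 10'
  54 + 10 = 64

64


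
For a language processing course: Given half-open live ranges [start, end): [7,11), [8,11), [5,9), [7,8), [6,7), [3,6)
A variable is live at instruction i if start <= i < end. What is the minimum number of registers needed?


Live ranges:
  Var0: [7, 11)
  Var1: [8, 11)
  Var2: [5, 9)
  Var3: [7, 8)
  Var4: [6, 7)
  Var5: [3, 6)
Sweep-line events (position, delta, active):
  pos=3 start -> active=1
  pos=5 start -> active=2
  pos=6 end -> active=1
  pos=6 start -> active=2
  pos=7 end -> active=1
  pos=7 start -> active=2
  pos=7 start -> active=3
  pos=8 end -> active=2
  pos=8 start -> active=3
  pos=9 end -> active=2
  pos=11 end -> active=1
  pos=11 end -> active=0
Maximum simultaneous active: 3
Minimum registers needed: 3

3


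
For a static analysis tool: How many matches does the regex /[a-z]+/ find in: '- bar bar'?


Pattern: /[a-z]+/ (identifiers)
Input: '- bar bar'
Scanning for matches:
  Match 1: 'bar'
  Match 2: 'bar'
Total matches: 2

2


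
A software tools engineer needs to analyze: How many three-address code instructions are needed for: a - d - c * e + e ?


Expression: a - d - c * e + e
Generating three-address code (respecting * over +/- precedence):
  Instruction 1: t1 = c * e
  Instruction 2: t2 = a - d
  Instruction 3: t3 = t2 - t1
  Instruction 4: t4 = t3 + e
Total instructions: 4

4


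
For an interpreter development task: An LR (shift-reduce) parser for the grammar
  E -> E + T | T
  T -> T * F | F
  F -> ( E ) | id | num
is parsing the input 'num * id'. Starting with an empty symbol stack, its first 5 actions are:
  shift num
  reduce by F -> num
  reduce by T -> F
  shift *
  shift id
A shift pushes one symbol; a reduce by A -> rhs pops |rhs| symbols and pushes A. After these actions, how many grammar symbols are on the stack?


Tracking the symbol stack through each action:
  Action 1: shift 'num' : push -> stack = [num] (size 1)
  Action 2: reduce by F -> num : pop 1, push F -> stack = [F] (size 1)
  Action 3: reduce by T -> F : pop 1, push T -> stack = [T] (size 1)
  Action 4: shift '*' : push -> stack = [T, *] (size 2)
  Action 5: shift 'id' : push -> stack = [T, *, id] (size 3)
Final stack size: 3

3


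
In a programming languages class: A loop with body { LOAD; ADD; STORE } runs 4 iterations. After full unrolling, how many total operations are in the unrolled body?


Loop body operations: LOAD, ADD, STORE (3 ops per iteration)
Unrolling 4 iterations:
  Iteration 1: LOAD, ADD, STORE (3 ops)
  Iteration 2: LOAD, ADD, STORE (3 ops)
  Iteration 3: LOAD, ADD, STORE (3 ops)
  Iteration 4: LOAD, ADD, STORE (3 ops)
Total: 4 iterations * 3 ops/iter = 12 operations

12


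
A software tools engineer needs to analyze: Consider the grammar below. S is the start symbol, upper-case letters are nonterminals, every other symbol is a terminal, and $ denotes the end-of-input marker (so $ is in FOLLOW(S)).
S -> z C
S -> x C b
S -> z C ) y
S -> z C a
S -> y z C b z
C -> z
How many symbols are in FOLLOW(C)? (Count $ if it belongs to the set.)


S is the start symbol and does not occur in any rule body, so FOLLOW(S) = {$}.
Examining every occurrence of C in a rule body:
  S -> z C : C is at the right end -> add FOLLOW(S) = {$}
  S -> x C b : C is followed by terminal 'b' -> add 'b'
  S -> z C ) y : C is followed by terminal ')' -> add ')'
  S -> z C a : C is followed by terminal 'a' -> add 'a'
  S -> y z C b z : C is followed by terminal 'b' -> add 'b' (already in the set)
  C -> z : C does not occur in the body -> contributes nothing
FOLLOW(C) = {), a, b, $}
Count: 4

4


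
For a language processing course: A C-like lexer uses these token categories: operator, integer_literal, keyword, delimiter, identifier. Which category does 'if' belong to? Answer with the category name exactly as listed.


Token: 'if'
Checking categories:
  identifier: no
  integer_literal: no
  operator: no
  keyword: YES
  delimiter: no
Category: keyword

keyword


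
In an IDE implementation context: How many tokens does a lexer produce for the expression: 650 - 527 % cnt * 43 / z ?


Scanning '650 - 527 % cnt * 43 / z'
Token 1: '650' -> integer_literal
Token 2: '-' -> operator
Token 3: '527' -> integer_literal
Token 4: '%' -> operator
Token 5: 'cnt' -> identifier
Token 6: '*' -> operator
Token 7: '43' -> integer_literal
Token 8: '/' -> operator
Token 9: 'z' -> identifier
Total tokens: 9

9


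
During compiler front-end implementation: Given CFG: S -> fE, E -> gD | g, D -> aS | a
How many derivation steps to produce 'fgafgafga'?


Grammar: S -> fE, E -> gD | g, D -> aS | a
Deriving 'fgafgafga':
Step 1: S -> fE => fE
Step 2: E -> gD => fgD
Step 3: D -> aS => fgaS
Step 4: S -> fE => fgafE
Step 5: E -> gD => fgafgD
Step 6: D -> aS => fgafgaS
Step 7: S -> fE => fgafgafE
Step 8: E -> gD => fgafgafgD
Step 9: D -> a => fgafgafga
Total derivation steps: 9

9


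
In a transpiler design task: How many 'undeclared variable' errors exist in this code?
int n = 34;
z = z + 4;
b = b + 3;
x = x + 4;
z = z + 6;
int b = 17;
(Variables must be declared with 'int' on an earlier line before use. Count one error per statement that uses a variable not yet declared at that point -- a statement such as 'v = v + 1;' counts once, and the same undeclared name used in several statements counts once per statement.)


Scanning code line by line:
  Line 1: declare 'n' -> declared = ['n']
  Line 2: use 'z' -> ERROR (undeclared)
  Line 3: use 'b' -> ERROR (undeclared)
  Line 4: use 'x' -> ERROR (undeclared)
  Line 5: use 'z' -> ERROR (undeclared)
  Line 6: declare 'b' -> declared = ['b', 'n']
Total undeclared variable errors: 4

4


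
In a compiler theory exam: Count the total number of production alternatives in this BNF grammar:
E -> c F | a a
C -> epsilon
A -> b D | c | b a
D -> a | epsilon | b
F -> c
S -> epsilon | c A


Counting alternatives per rule:
  E: 2 alternative(s)
  C: 1 alternative(s)
  A: 3 alternative(s)
  D: 3 alternative(s)
  F: 1 alternative(s)
  S: 2 alternative(s)
Sum: 2 + 1 + 3 + 3 + 1 + 2 = 12

12


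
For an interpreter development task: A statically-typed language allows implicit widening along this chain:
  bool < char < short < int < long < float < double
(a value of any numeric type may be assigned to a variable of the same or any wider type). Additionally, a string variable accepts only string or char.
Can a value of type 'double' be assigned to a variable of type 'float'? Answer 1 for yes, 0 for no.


Target variable type: float
Source value type: double
Numeric ranks: double=6, float=5
Widening allowed iff rank(source) <= rank(target): 6 <= 5? No
Result: 0

0


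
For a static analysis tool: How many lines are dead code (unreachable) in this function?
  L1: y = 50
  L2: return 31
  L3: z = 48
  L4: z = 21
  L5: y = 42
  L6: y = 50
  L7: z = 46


Analyzing control flow:
  L1: reachable (before return)
  L2: reachable (return statement)
  L3: DEAD (after return at L2)
  L4: DEAD (after return at L2)
  L5: DEAD (after return at L2)
  L6: DEAD (after return at L2)
  L7: DEAD (after return at L2)
Return at L2, total lines = 7
Dead lines: L3 through L7
Count: 5

5


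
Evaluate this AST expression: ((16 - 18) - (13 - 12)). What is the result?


Expression: ((16 - 18) - (13 - 12))
Evaluating step by step:
  16 - 18 = -2
  13 - 12 = 1
  -2 - 1 = -3
Result: -3

-3


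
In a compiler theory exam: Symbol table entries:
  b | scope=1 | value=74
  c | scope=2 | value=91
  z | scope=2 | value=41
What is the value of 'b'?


Searching symbol table for 'b':
  b | scope=1 | value=74 <- MATCH
  c | scope=2 | value=91
  z | scope=2 | value=41
Found 'b' at scope 1 with value 74

74


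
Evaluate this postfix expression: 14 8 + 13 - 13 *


Processing tokens left to right:
Push 14, Push 8
Pop 14 and 8, compute 14 + 8 = 22, push 22
Push 13
Pop 22 and 13, compute 22 - 13 = 9, push 9
Push 13
Pop 9 and 13, compute 9 * 13 = 117, push 117
Stack result: 117

117


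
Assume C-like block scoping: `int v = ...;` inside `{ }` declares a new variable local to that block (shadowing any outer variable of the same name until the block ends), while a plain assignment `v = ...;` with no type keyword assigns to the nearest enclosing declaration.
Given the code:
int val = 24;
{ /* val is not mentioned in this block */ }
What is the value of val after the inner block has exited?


Analyzing scoping rules:
Outer scope: declares val = 24
Inner block: val is neither redeclared nor assigned -> unchanged
After the block -> 24
Result: 24

24


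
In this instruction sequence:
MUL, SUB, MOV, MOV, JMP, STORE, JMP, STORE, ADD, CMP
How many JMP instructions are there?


Scanning instruction sequence for JMP:
  Position 1: MUL
  Position 2: SUB
  Position 3: MOV
  Position 4: MOV
  Position 5: JMP <- MATCH
  Position 6: STORE
  Position 7: JMP <- MATCH
  Position 8: STORE
  Position 9: ADD
  Position 10: CMP
Matches at positions: [5, 7]
Total JMP count: 2

2


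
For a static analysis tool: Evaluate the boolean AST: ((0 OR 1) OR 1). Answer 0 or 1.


Step 1: Evaluate inner node
  0 OR 1 = 1
Step 2: Evaluate root node
  1 OR 1 = 1

1


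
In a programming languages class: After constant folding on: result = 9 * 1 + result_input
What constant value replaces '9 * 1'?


Identifying constant sub-expression:
  Original: result = 9 * 1 + result_input
  9 and 1 are both compile-time constants
  Evaluating: 9 * 1 = 9
  After folding: result = 9 + result_input

9


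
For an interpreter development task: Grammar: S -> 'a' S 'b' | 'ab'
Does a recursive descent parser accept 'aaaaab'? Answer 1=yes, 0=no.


Grammar accepts strings of the form a^n b^n (n >= 1)
Word: 'aaaaab'
Counting: 5 a's and 1 b's
Check: 5 == 1? No
Mismatch: a-count != b-count
Rejected

0


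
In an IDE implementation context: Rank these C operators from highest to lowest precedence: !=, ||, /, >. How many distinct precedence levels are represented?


Looking up precedence for each operator:
  != -> precedence 3
  || -> precedence 1
  / -> precedence 6
  > -> precedence 4
Sorted highest to lowest: /, >, !=, ||
Distinct precedence values: [6, 4, 3, 1]
Number of distinct levels: 4

4


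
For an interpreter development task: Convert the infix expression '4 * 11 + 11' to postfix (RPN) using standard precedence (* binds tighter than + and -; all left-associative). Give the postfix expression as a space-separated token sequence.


Applying the shunting-yard algorithm:
  Operand 4 -> output
  Push '*' onto operator stack -> op-stack: [*]
  Operand 11 -> output
  See '+' (prec 1); top '*' (prec 2) >= it -> pop '*' to output
  Push '+' onto operator stack -> op-stack: [+]
  Operand 11 -> output
  End of input: pop '+' to output
Postfix result: 4 11 * 11 +

4 11 * 11 +


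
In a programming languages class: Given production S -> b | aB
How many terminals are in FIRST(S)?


Production: S -> b | aB
Examining each alternative for leading terminals:
  S -> b : first terminal = 'b'
  S -> aB : first terminal = 'a'
FIRST(S) = {a, b}
Count: 2

2


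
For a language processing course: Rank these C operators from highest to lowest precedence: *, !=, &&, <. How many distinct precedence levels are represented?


Looking up precedence for each operator:
  * -> precedence 6
  != -> precedence 3
  && -> precedence 2
  < -> precedence 4
Sorted highest to lowest: *, <, !=, &&
Distinct precedence values: [6, 4, 3, 2]
Number of distinct levels: 4

4


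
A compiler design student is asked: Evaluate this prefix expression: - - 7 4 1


Parsing prefix expression: - - 7 4 1
Step 1: Innermost operation '- 7 4'
  7 - 4 = 3
Step 2: Outer operation '- [3] 1'
  3 - 1 = 2

2


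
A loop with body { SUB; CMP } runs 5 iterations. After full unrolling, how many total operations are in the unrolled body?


Loop body operations: SUB, CMP (2 ops per iteration)
Unrolling 5 iterations:
  Iteration 1: SUB, CMP (2 ops)
  Iteration 2: SUB, CMP (2 ops)
  Iteration 3: SUB, CMP (2 ops)
  Iteration 4: SUB, CMP (2 ops)
  Iteration 5: SUB, CMP (2 ops)
Total: 5 iterations * 2 ops/iter = 10 operations

10


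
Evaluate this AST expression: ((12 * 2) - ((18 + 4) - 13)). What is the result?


Expression: ((12 * 2) - ((18 + 4) - 13))
Evaluating step by step:
  12 * 2 = 24
  18 + 4 = 22
  22 - 13 = 9
  24 - 9 = 15
Result: 15

15


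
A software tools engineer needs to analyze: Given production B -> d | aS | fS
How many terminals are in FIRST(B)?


Production: B -> d | aS | fS
Examining each alternative for leading terminals:
  B -> d : first terminal = 'd'
  B -> aS : first terminal = 'a'
  B -> fS : first terminal = 'f'
FIRST(B) = {a, d, f}
Count: 3

3


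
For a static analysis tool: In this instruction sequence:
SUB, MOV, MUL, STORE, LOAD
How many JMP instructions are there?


Scanning instruction sequence for JMP:
  Position 1: SUB
  Position 2: MOV
  Position 3: MUL
  Position 4: STORE
  Position 5: LOAD
Matches at positions: []
Total JMP count: 0

0


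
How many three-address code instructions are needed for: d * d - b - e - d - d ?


Expression: d * d - b - e - d - d
Generating three-address code (respecting * over +/- precedence):
  Instruction 1: t1 = d * d
  Instruction 2: t2 = t1 - b
  Instruction 3: t3 = t2 - e
  Instruction 4: t4 = t3 - d
  Instruction 5: t5 = t4 - d
Total instructions: 5

5


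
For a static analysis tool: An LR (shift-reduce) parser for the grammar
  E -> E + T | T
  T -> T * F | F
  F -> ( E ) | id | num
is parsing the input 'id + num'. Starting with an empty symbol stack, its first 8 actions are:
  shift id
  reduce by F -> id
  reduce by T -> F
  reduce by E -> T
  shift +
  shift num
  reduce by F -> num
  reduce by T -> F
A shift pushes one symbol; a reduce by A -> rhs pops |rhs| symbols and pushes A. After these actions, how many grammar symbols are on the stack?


Tracking the symbol stack through each action:
  Action 1: shift 'id' : push -> stack = [id] (size 1)
  Action 2: reduce by F -> id : pop 1, push F -> stack = [F] (size 1)
  Action 3: reduce by T -> F : pop 1, push T -> stack = [T] (size 1)
  Action 4: reduce by E -> T : pop 1, push E -> stack = [E] (size 1)
  Action 5: shift '+' : push -> stack = [E, +] (size 2)
  Action 6: shift 'num' : push -> stack = [E, +, num] (size 3)
  Action 7: reduce by F -> num : pop 1, push F -> stack = [E, +, F] (size 3)
  Action 8: reduce by T -> F : pop 1, push T -> stack = [E, +, T] (size 3)
Final stack size: 3

3


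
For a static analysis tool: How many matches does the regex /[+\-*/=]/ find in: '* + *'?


Pattern: /[+\-*/=]/ (operators)
Input: '* + *'
Scanning for matches:
  Match 1: '*'
  Match 2: '+'
  Match 3: '*'
Total matches: 3

3


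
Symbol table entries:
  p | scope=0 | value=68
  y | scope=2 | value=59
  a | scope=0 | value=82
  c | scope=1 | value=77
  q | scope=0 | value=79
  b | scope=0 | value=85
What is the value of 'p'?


Searching symbol table for 'p':
  p | scope=0 | value=68 <- MATCH
  y | scope=2 | value=59
  a | scope=0 | value=82
  c | scope=1 | value=77
  q | scope=0 | value=79
  b | scope=0 | value=85
Found 'p' at scope 0 with value 68

68


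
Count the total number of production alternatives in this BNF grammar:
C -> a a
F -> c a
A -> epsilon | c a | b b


Counting alternatives per rule:
  C: 1 alternative(s)
  F: 1 alternative(s)
  A: 3 alternative(s)
Sum: 1 + 1 + 3 = 5

5


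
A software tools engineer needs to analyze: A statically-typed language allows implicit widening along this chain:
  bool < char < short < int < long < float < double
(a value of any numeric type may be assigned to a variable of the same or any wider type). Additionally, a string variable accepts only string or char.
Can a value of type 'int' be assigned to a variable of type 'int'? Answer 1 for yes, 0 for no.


Target variable type: int
Source value type: int
Numeric ranks: int=3, int=3
Widening allowed iff rank(source) <= rank(target): 3 <= 3? Yes
Result: 1

1


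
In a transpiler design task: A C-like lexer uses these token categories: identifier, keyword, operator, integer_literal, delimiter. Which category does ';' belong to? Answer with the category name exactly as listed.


Token: ';'
Checking categories:
  identifier: no
  integer_literal: no
  operator: no
  keyword: no
  delimiter: YES
Category: delimiter

delimiter


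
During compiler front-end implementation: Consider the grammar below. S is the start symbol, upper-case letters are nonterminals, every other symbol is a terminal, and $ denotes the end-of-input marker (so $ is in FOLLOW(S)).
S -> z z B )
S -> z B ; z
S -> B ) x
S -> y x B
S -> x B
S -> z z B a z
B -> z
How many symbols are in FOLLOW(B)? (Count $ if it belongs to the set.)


S is the start symbol and does not occur in any rule body, so FOLLOW(S) = {$}.
Examining every occurrence of B in a rule body:
  S -> z z B ) : B is followed by terminal ')' -> add ')'
  S -> z B ; z : B is followed by terminal ';' -> add ';'
  S -> B ) x : B is followed by terminal ')' -> add ')' (already in the set)
  S -> y x B : B is at the right end -> add FOLLOW(S) = {$}
  S -> x B : B is at the right end -> add FOLLOW(S) = {$} (already in the set)
  S -> z z B a z : B is followed by terminal 'a' -> add 'a'
  B -> z : B does not occur in the body -> contributes nothing
FOLLOW(B) = {), ;, a, $}
Count: 4

4


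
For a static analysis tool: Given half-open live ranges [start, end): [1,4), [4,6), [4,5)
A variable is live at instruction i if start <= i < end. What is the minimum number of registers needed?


Live ranges:
  Var0: [1, 4)
  Var1: [4, 6)
  Var2: [4, 5)
Sweep-line events (position, delta, active):
  pos=1 start -> active=1
  pos=4 end -> active=0
  pos=4 start -> active=1
  pos=4 start -> active=2
  pos=5 end -> active=1
  pos=6 end -> active=0
Maximum simultaneous active: 2
Minimum registers needed: 2

2


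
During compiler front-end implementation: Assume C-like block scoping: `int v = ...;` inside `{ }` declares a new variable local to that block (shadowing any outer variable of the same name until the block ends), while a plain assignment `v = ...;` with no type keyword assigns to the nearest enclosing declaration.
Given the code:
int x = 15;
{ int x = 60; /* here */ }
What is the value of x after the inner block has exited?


Analyzing scoping rules:
Outer scope: declares x = 15
Inner block: 'int x = 60;' declares a NEW x that shadows the outer one
When the block exits the inner x goes out of scope; the outer x was never modified -> 15
Result: 15

15


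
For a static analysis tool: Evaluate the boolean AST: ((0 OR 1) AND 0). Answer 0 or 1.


Step 1: Evaluate inner node
  0 OR 1 = 1
Step 2: Evaluate root node
  1 AND 0 = 0

0


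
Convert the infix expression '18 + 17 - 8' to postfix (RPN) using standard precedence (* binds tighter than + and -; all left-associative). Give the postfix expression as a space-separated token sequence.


Applying the shunting-yard algorithm:
  Operand 18 -> output
  Push '+' onto operator stack -> op-stack: [+]
  Operand 17 -> output
  See '-' (prec 1); top '+' (prec 1) >= it -> pop '+' to output
  Push '-' onto operator stack -> op-stack: [-]
  Operand 8 -> output
  End of input: pop '-' to output
Postfix result: 18 17 + 8 -

18 17 + 8 -


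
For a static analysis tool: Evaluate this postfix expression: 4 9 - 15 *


Processing tokens left to right:
Push 4, Push 9
Pop 4 and 9, compute 4 - 9 = -5, push -5
Push 15
Pop -5 and 15, compute -5 * 15 = -75, push -75
Stack result: -75

-75


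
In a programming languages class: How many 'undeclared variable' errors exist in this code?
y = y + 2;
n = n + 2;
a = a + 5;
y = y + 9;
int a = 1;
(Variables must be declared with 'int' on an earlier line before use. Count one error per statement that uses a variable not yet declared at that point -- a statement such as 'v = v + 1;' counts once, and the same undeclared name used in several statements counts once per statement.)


Scanning code line by line:
  Line 1: use 'y' -> ERROR (undeclared)
  Line 2: use 'n' -> ERROR (undeclared)
  Line 3: use 'a' -> ERROR (undeclared)
  Line 4: use 'y' -> ERROR (undeclared)
  Line 5: declare 'a' -> declared = ['a']
Total undeclared variable errors: 4

4


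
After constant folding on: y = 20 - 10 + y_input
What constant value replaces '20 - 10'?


Identifying constant sub-expression:
  Original: y = 20 - 10 + y_input
  20 and 10 are both compile-time constants
  Evaluating: 20 - 10 = 10
  After folding: y = 10 + y_input

10


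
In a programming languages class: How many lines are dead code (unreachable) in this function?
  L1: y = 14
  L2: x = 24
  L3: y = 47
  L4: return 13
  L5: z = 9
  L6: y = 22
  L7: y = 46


Analyzing control flow:
  L1: reachable (before return)
  L2: reachable (before return)
  L3: reachable (before return)
  L4: reachable (return statement)
  L5: DEAD (after return at L4)
  L6: DEAD (after return at L4)
  L7: DEAD (after return at L4)
Return at L4, total lines = 7
Dead lines: L5 through L7
Count: 3

3


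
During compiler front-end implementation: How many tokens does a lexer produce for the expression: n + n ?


Scanning 'n + n'
Token 1: 'n' -> identifier
Token 2: '+' -> operator
Token 3: 'n' -> identifier
Total tokens: 3

3


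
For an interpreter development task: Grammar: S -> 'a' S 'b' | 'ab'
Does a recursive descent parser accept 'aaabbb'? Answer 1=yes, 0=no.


Grammar accepts strings of the form a^n b^n (n >= 1)
Word: 'aaabbb'
Counting: 3 a's and 3 b's
Check: 3 == 3? Yes
Derivation (S -> aSb applied 2 time(s), then S -> ab): S => aSb => aaSbb => aaabbb
Accepted

1


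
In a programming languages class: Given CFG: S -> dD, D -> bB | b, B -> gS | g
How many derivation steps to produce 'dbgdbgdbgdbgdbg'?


Grammar: S -> dD, D -> bB | b, B -> gS | g
Deriving 'dbgdbgdbgdbgdbg':
Step 1: S -> dD => dD
Step 2: D -> bB => dbB
Step 3: B -> gS => dbgS
Step 4: S -> dD => dbgdD
Step 5: D -> bB => dbgdbB
Step 6: B -> gS => dbgdbgS
Step 7: S -> dD => dbgdbgdD
Step 8: D -> bB => dbgdbgdbB
Step 9: B -> gS => dbgdbgdbgS
Step 10: S -> dD => dbgdbgdbgdD
Step 11: D -> bB => dbgdbgdbgdbB
Step 12: B -> gS => dbgdbgdbgdbgS
Step 13: S -> dD => dbgdbgdbgdbgdD
Step 14: D -> bB => dbgdbgdbgdbgdbB
Step 15: B -> g => dbgdbgdbgdbgdbg
Total derivation steps: 15

15


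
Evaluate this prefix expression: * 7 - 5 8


Parsing prefix expression: * 7 - 5 8
Step 1: Innermost operation '- 5 8'
  5 - 8 = -3
Step 2: Outer operation '* 7 [-3]'
  7 * -3 = -21

-21


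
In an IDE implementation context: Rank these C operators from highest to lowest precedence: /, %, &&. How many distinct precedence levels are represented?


Looking up precedence for each operator:
  / -> precedence 6
  % -> precedence 6
  && -> precedence 2
Sorted highest to lowest: /, %, &&
Distinct precedence values: [6, 2]
Number of distinct levels: 2

2


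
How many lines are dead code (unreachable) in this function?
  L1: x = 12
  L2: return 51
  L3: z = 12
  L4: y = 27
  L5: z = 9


Analyzing control flow:
  L1: reachable (before return)
  L2: reachable (return statement)
  L3: DEAD (after return at L2)
  L4: DEAD (after return at L2)
  L5: DEAD (after return at L2)
Return at L2, total lines = 5
Dead lines: L3 through L5
Count: 3

3


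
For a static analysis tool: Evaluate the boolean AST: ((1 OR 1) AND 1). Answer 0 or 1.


Step 1: Evaluate inner node
  1 OR 1 = 1
Step 2: Evaluate root node
  1 AND 1 = 1

1


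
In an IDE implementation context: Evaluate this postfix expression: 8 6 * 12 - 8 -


Processing tokens left to right:
Push 8, Push 6
Pop 8 and 6, compute 8 * 6 = 48, push 48
Push 12
Pop 48 and 12, compute 48 - 12 = 36, push 36
Push 8
Pop 36 and 8, compute 36 - 8 = 28, push 28
Stack result: 28

28


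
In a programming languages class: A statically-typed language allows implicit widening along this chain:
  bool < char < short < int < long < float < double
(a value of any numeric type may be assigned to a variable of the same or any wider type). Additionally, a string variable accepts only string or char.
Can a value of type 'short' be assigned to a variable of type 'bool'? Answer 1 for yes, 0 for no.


Target variable type: bool
Source value type: short
Numeric ranks: short=2, bool=0
Widening allowed iff rank(source) <= rank(target): 2 <= 0? No
Result: 0

0


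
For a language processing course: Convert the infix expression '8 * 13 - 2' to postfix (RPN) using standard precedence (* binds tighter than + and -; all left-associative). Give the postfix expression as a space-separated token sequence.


Applying the shunting-yard algorithm:
  Operand 8 -> output
  Push '*' onto operator stack -> op-stack: [*]
  Operand 13 -> output
  See '-' (prec 1); top '*' (prec 2) >= it -> pop '*' to output
  Push '-' onto operator stack -> op-stack: [-]
  Operand 2 -> output
  End of input: pop '-' to output
Postfix result: 8 13 * 2 -

8 13 * 2 -


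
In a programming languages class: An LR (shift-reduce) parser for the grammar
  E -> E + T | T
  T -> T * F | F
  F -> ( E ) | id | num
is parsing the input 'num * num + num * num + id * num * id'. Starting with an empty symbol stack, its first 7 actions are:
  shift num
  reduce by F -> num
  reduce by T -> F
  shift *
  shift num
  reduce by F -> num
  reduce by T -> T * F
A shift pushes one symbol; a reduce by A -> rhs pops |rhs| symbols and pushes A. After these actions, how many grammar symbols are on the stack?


Tracking the symbol stack through each action:
  Action 1: shift 'num' : push -> stack = [num] (size 1)
  Action 2: reduce by F -> num : pop 1, push F -> stack = [F] (size 1)
  Action 3: reduce by T -> F : pop 1, push T -> stack = [T] (size 1)
  Action 4: shift '*' : push -> stack = [T, *] (size 2)
  Action 5: shift 'num' : push -> stack = [T, *, num] (size 3)
  Action 6: reduce by F -> num : pop 1, push F -> stack = [T, *, F] (size 3)
  Action 7: reduce by T -> T * F : pop 3, push T -> stack = [T] (size 1)
Final stack size: 1

1


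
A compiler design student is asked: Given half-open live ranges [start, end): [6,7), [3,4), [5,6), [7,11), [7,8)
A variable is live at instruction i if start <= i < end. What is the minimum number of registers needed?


Live ranges:
  Var0: [6, 7)
  Var1: [3, 4)
  Var2: [5, 6)
  Var3: [7, 11)
  Var4: [7, 8)
Sweep-line events (position, delta, active):
  pos=3 start -> active=1
  pos=4 end -> active=0
  pos=5 start -> active=1
  pos=6 end -> active=0
  pos=6 start -> active=1
  pos=7 end -> active=0
  pos=7 start -> active=1
  pos=7 start -> active=2
  pos=8 end -> active=1
  pos=11 end -> active=0
Maximum simultaneous active: 2
Minimum registers needed: 2

2


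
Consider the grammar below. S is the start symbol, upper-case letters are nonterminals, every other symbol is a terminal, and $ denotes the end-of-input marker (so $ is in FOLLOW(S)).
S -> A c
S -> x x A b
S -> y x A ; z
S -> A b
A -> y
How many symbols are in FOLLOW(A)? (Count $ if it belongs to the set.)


S is the start symbol and does not occur in any rule body, so FOLLOW(S) = {$}.
Examining every occurrence of A in a rule body:
  S -> A c : A is followed by terminal 'c' -> add 'c'
  S -> x x A b : A is followed by terminal 'b' -> add 'b'
  S -> y x A ; z : A is followed by terminal ';' -> add ';'
  S -> A b : A is followed by terminal 'b' -> add 'b' (already in the set)
  A -> y : A does not occur in the body -> contributes nothing
FOLLOW(A) = {;, b, c}
Count: 3

3


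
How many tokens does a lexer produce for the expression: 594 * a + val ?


Scanning '594 * a + val'
Token 1: '594' -> integer_literal
Token 2: '*' -> operator
Token 3: 'a' -> identifier
Token 4: '+' -> operator
Token 5: 'val' -> identifier
Total tokens: 5

5


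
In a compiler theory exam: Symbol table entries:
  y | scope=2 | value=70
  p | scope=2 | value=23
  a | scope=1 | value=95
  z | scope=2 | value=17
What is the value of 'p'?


Searching symbol table for 'p':
  y | scope=2 | value=70
  p | scope=2 | value=23 <- MATCH
  a | scope=1 | value=95
  z | scope=2 | value=17
Found 'p' at scope 2 with value 23

23


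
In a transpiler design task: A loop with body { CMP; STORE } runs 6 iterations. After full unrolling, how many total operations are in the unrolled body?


Loop body operations: CMP, STORE (2 ops per iteration)
Unrolling 6 iterations:
  Iteration 1: CMP, STORE (2 ops)
  Iteration 2: CMP, STORE (2 ops)
  Iteration 3: CMP, STORE (2 ops)
  Iteration 4: CMP, STORE (2 ops)
  Iteration 5: CMP, STORE (2 ops)
  Iteration 6: CMP, STORE (2 ops)
Total: 6 iterations * 2 ops/iter = 12 operations

12


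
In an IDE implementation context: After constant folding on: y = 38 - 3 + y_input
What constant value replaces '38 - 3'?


Identifying constant sub-expression:
  Original: y = 38 - 3 + y_input
  38 and 3 are both compile-time constants
  Evaluating: 38 - 3 = 35
  After folding: y = 35 + y_input

35


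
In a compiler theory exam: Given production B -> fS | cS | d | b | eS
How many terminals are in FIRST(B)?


Production: B -> fS | cS | d | b | eS
Examining each alternative for leading terminals:
  B -> fS : first terminal = 'f'
  B -> cS : first terminal = 'c'
  B -> d : first terminal = 'd'
  B -> b : first terminal = 'b'
  B -> eS : first terminal = 'e'
FIRST(B) = {b, c, d, e, f}
Count: 5

5


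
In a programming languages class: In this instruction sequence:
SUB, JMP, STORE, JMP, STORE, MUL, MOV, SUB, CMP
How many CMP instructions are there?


Scanning instruction sequence for CMP:
  Position 1: SUB
  Position 2: JMP
  Position 3: STORE
  Position 4: JMP
  Position 5: STORE
  Position 6: MUL
  Position 7: MOV
  Position 8: SUB
  Position 9: CMP <- MATCH
Matches at positions: [9]
Total CMP count: 1

1


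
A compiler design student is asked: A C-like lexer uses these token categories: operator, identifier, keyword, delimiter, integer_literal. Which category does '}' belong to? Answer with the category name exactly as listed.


Token: '}'
Checking categories:
  identifier: no
  integer_literal: no
  operator: no
  keyword: no
  delimiter: YES
Category: delimiter

delimiter


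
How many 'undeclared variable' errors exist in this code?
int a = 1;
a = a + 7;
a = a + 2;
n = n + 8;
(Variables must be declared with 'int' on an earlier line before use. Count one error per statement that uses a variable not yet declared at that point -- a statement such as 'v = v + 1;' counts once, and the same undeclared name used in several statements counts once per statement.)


Scanning code line by line:
  Line 1: declare 'a' -> declared = ['a']
  Line 2: use 'a' -> OK (declared)
  Line 3: use 'a' -> OK (declared)
  Line 4: use 'n' -> ERROR (undeclared)
Total undeclared variable errors: 1

1


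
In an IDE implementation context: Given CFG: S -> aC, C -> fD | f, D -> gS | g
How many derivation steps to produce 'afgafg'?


Grammar: S -> aC, C -> fD | f, D -> gS | g
Deriving 'afgafg':
Step 1: S -> aC => aC
Step 2: C -> fD => afD
Step 3: D -> gS => afgS
Step 4: S -> aC => afgaC
Step 5: C -> fD => afgafD
Step 6: D -> g => afgafg
Total derivation steps: 6

6


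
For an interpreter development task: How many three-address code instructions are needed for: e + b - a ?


Expression: e + b - a
Generating three-address code (respecting * over +/- precedence):
  Instruction 1: t1 = e + b
  Instruction 2: t2 = t1 - a
Total instructions: 2

2


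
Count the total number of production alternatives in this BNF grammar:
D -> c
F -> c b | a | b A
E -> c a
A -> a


Counting alternatives per rule:
  D: 1 alternative(s)
  F: 3 alternative(s)
  E: 1 alternative(s)
  A: 1 alternative(s)
Sum: 1 + 3 + 1 + 1 = 6

6


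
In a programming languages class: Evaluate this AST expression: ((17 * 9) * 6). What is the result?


Expression: ((17 * 9) * 6)
Evaluating step by step:
  17 * 9 = 153
  153 * 6 = 918
Result: 918

918


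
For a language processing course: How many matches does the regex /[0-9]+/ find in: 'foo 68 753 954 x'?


Pattern: /[0-9]+/ (int literals)
Input: 'foo 68 753 954 x'
Scanning for matches:
  Match 1: '68'
  Match 2: '753'
  Match 3: '954'
Total matches: 3

3


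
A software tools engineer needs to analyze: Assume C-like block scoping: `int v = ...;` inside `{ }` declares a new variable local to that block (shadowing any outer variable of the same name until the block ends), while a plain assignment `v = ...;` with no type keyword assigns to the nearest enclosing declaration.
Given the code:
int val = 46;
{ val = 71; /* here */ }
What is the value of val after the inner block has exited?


Analyzing scoping rules:
Outer scope: declares val = 46
Inner block: 'val = 71;' has no type keyword, so it is an assignment to the outer val (no shadowing)
The assignment changed the outer variable itself, so the new value persists after the block -> 71
Result: 71

71


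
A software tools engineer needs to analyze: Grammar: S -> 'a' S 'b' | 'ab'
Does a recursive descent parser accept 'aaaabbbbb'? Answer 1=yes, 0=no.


Grammar accepts strings of the form a^n b^n (n >= 1)
Word: 'aaaabbbbb'
Counting: 4 a's and 5 b's
Check: 4 == 5? No
Mismatch: a-count != b-count
Rejected

0


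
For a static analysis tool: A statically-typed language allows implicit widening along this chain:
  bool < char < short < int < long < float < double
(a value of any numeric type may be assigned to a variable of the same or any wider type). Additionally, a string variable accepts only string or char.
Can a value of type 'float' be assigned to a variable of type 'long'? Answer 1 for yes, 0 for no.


Target variable type: long
Source value type: float
Numeric ranks: float=5, long=4
Widening allowed iff rank(source) <= rank(target): 5 <= 4? No
Result: 0

0


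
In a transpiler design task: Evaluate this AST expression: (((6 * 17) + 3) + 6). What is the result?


Expression: (((6 * 17) + 3) + 6)
Evaluating step by step:
  6 * 17 = 102
  102 + 3 = 105
  105 + 6 = 111
Result: 111

111


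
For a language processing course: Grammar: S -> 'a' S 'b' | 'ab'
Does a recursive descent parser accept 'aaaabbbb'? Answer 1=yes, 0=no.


Grammar accepts strings of the form a^n b^n (n >= 1)
Word: 'aaaabbbb'
Counting: 4 a's and 4 b's
Check: 4 == 4? Yes
Derivation (S -> aSb applied 3 time(s), then S -> ab): S => aSb => aaSbb => aaaSbbb => aaaabbbb
Accepted

1


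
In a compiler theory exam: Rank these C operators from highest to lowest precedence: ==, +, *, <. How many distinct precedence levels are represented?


Looking up precedence for each operator:
  == -> precedence 3
  + -> precedence 5
  * -> precedence 6
  < -> precedence 4
Sorted highest to lowest: *, +, <, ==
Distinct precedence values: [6, 5, 4, 3]
Number of distinct levels: 4

4


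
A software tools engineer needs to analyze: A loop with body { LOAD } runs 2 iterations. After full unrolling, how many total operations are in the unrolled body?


Loop body operations: LOAD (1 op per iteration)
Unrolling 2 iterations:
  Iteration 1: LOAD (1 ops)
  Iteration 2: LOAD (1 ops)
Total: 2 iterations * 1 ops/iter = 2 operations

2


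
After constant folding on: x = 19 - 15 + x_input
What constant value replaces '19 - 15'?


Identifying constant sub-expression:
  Original: x = 19 - 15 + x_input
  19 and 15 are both compile-time constants
  Evaluating: 19 - 15 = 4
  After folding: x = 4 + x_input

4


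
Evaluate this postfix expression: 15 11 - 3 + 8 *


Processing tokens left to right:
Push 15, Push 11
Pop 15 and 11, compute 15 - 11 = 4, push 4
Push 3
Pop 4 and 3, compute 4 + 3 = 7, push 7
Push 8
Pop 7 and 8, compute 7 * 8 = 56, push 56
Stack result: 56

56


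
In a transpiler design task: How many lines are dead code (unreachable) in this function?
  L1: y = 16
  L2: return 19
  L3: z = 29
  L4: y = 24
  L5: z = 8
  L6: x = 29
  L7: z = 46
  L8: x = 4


Analyzing control flow:
  L1: reachable (before return)
  L2: reachable (return statement)
  L3: DEAD (after return at L2)
  L4: DEAD (after return at L2)
  L5: DEAD (after return at L2)
  L6: DEAD (after return at L2)
  L7: DEAD (after return at L2)
  L8: DEAD (after return at L2)
Return at L2, total lines = 8
Dead lines: L3 through L8
Count: 6

6


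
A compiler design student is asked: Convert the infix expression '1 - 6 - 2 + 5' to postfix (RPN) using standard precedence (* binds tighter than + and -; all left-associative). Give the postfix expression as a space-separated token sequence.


Applying the shunting-yard algorithm:
  Operand 1 -> output
  Push '-' onto operator stack -> op-stack: [-]
  Operand 6 -> output
  See '-' (prec 1); top '-' (prec 1) >= it -> pop '-' to output
  Push '-' onto operator stack -> op-stack: [-]
  Operand 2 -> output
  See '+' (prec 1); top '-' (prec 1) >= it -> pop '-' to output
  Push '+' onto operator stack -> op-stack: [+]
  Operand 5 -> output
  End of input: pop '+' to output
Postfix result: 1 6 - 2 - 5 +

1 6 - 2 - 5 +


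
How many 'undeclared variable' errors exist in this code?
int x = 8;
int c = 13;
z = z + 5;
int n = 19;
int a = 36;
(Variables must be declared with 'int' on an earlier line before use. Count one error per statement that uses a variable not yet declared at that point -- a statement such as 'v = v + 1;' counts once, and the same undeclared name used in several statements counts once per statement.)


Scanning code line by line:
  Line 1: declare 'x' -> declared = ['x']
  Line 2: declare 'c' -> declared = ['c', 'x']
  Line 3: use 'z' -> ERROR (undeclared)
  Line 4: declare 'n' -> declared = ['c', 'n', 'x']
  Line 5: declare 'a' -> declared = ['a', 'c', 'n', 'x']
Total undeclared variable errors: 1

1
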